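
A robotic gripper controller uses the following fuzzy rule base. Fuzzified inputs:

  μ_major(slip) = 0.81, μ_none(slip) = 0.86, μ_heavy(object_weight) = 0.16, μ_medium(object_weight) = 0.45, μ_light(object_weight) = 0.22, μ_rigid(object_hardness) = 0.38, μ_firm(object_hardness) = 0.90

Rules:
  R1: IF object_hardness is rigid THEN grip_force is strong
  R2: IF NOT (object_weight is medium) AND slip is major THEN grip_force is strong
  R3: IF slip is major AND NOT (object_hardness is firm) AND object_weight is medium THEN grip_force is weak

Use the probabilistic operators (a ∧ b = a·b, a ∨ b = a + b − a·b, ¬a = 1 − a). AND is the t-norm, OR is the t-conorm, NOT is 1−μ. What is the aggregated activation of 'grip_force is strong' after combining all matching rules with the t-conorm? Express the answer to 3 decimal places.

R1: rigid=0.38 → w = 0.3800
R2: ¬medium=1−0.45=0.55, major=0.81; AND[a·b] → w = 0.4455
R3: major=0.81, ¬firm=1−0.90=0.10, medium=0.45; AND[a·b] → w = 0.0364
Rules with consequent 'strong': {R1, R2} → strengths 0.3800, 0.4455
Aggregate via t-conorm [a + b − a·b]: 0.6562

0.656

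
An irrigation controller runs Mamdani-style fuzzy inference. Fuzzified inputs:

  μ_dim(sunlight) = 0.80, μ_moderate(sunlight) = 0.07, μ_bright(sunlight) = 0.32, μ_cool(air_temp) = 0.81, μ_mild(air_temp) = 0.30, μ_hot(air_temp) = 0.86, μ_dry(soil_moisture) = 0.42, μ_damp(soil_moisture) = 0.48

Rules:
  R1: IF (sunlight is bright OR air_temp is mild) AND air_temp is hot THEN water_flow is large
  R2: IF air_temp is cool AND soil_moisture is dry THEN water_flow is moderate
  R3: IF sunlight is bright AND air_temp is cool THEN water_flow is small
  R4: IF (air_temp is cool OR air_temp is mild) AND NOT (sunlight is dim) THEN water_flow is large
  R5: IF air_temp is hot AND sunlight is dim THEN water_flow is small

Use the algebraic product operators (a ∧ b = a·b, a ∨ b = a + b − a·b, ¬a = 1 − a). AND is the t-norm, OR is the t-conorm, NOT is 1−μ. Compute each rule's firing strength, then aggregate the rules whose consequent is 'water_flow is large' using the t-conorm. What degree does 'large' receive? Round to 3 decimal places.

R1: (bright=0.32 OR mild=0.30) = 0.5240; AND[a·b] with hot=0.86 → w = 0.4506
R2: cool=0.81, dry=0.42; AND[a·b] → w = 0.3402
R3: bright=0.32, cool=0.81; AND[a·b] → w = 0.2592
R4: (cool=0.81 OR mild=0.30) = 0.8670; AND[a·b] with ¬dim=1−0.80=0.20 → w = 0.1734
R5: hot=0.86, dim=0.80; AND[a·b] → w = 0.6880
Rules with consequent 'large': {R1, R4} → strengths 0.4506, 0.1734
Aggregate via t-conorm [a + b − a·b]: 0.5459

0.546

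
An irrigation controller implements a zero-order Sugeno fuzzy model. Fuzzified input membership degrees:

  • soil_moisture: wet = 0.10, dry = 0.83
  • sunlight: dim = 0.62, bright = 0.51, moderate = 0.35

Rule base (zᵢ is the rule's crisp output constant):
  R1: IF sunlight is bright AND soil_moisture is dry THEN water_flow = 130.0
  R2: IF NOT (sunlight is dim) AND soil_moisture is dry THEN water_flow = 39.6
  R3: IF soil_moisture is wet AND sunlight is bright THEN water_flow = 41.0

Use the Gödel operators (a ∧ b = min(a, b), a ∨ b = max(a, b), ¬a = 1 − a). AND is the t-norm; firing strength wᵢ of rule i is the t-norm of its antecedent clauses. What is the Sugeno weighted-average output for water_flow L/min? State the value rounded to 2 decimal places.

R1 (z=130.0): bright=0.51, dry=0.83; AND[min(a, b)] → w = 0.51
R2 (z=39.6): ¬dim=1−0.62=0.38, dry=0.83; AND[min(a, b)] → w = 0.38
R3 (z=41.0): wet=0.10, bright=0.51; AND[min(a, b)] → w = 0.10
Weighted average = (0.51·130.0 + 0.38·39.6 + 0.10·41.0) / (0.51 + 0.38 + 0.10)
  = 85.4480 / 0.9900 = 86.31

86.31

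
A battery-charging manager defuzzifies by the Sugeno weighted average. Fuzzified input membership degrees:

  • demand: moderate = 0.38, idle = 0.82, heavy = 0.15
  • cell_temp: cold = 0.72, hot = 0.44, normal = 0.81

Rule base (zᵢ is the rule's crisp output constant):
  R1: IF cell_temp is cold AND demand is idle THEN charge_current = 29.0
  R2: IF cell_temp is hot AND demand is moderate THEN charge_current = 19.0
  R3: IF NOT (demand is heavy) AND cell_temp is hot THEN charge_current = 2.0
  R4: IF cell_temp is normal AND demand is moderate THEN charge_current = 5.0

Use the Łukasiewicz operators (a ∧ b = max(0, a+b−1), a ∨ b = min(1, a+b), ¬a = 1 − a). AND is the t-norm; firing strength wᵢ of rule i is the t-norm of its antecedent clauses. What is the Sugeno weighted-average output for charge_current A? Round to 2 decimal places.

R1 (z=29.0): cold=0.72, idle=0.82; AND[max(0, a+b−1)] → w = 0.54
R2 (z=19.0): hot=0.44, moderate=0.38; AND[max(0, a+b−1)] → w = 0.00
R3 (z=2.0): ¬heavy=1−0.15=0.85, hot=0.44; AND[max(0, a+b−1)] → w = 0.29
R4 (z=5.0): normal=0.81, moderate=0.38; AND[max(0, a+b−1)] → w = 0.19
Weighted average = (0.54·29.0 + 0.00·19.0 + 0.29·2.0 + 0.19·5.0) / (0.54 + 0.00 + 0.29 + 0.19)
  = 17.1900 / 1.0200 = 16.85

16.85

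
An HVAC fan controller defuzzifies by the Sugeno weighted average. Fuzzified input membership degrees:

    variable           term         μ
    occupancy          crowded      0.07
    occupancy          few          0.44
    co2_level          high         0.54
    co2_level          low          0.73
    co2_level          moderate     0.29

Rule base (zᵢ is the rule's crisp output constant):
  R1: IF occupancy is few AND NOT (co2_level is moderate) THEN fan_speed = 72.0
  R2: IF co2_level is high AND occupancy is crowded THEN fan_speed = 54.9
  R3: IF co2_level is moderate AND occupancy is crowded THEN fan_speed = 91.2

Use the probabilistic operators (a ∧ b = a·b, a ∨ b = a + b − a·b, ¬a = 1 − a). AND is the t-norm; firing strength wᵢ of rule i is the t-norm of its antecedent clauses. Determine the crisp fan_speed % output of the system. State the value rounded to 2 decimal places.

R1 (z=72.0): few=0.44, ¬moderate=1−0.29=0.71; AND[a·b] → w = 0.3124
R2 (z=54.9): high=0.54, crowded=0.07; AND[a·b] → w = 0.0378
R3 (z=91.2): moderate=0.29, crowded=0.07; AND[a·b] → w = 0.0203
Weighted average = (0.3124·72.0 + 0.0378·54.9 + 0.0203·91.2) / (0.3124 + 0.0378 + 0.0203)
  = 26.4194 / 0.3705 = 71.31

71.31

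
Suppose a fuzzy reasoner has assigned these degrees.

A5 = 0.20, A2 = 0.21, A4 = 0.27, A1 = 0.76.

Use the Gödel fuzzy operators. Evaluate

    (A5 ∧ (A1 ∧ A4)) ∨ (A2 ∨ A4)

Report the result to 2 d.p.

0.27

A1 ∧ A4 = min(a, b) on (0.76, 0.27) = 0.27
A5 ∧ (A1 ∧ A4) = min(a, b) on (0.20, 0.27) = 0.20
A2 ∨ A4 = max(a, b) on (0.21, 0.27) = 0.27
(A5 ∧ (A1 ∧ A4)) ∨ (A2 ∨ A4) = max(a, b) on (0.20, 0.27) = 0.27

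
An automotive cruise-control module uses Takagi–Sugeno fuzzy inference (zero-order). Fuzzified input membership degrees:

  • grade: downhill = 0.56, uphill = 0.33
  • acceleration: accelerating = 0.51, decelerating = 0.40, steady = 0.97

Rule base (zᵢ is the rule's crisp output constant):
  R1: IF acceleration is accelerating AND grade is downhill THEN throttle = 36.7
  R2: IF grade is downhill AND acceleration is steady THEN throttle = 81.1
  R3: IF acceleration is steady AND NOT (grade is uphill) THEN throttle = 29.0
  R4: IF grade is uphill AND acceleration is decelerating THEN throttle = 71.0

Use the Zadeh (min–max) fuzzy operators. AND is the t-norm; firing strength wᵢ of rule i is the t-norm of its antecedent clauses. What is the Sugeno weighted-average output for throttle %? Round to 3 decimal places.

51.687

R1 (z=36.7): accelerating=0.51, downhill=0.56; AND[min(a, b)] → w = 0.51
R2 (z=81.1): downhill=0.56, steady=0.97; AND[min(a, b)] → w = 0.56
R3 (z=29.0): steady=0.97, ¬uphill=1−0.33=0.67; AND[min(a, b)] → w = 0.67
R4 (z=71.0): uphill=0.33, decelerating=0.40; AND[min(a, b)] → w = 0.33
Weighted average = (0.51·36.7 + 0.56·81.1 + 0.67·29.0 + 0.33·71.0) / (0.51 + 0.56 + 0.67 + 0.33)
  = 106.9930 / 2.0700 = 51.687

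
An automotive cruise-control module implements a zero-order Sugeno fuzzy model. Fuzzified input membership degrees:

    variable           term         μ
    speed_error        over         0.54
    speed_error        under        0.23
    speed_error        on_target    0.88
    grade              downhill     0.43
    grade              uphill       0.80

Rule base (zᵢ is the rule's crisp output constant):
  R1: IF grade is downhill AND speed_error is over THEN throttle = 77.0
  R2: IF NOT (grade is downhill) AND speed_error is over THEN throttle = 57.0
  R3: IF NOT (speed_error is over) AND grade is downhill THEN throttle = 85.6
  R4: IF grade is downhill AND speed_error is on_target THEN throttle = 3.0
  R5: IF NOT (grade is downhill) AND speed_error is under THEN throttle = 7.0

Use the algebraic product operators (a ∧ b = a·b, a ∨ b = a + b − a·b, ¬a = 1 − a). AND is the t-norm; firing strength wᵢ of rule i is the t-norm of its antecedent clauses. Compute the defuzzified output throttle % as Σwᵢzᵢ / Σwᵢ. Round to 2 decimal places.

43.62

R1 (z=77.0): downhill=0.43, over=0.54; AND[a·b] → w = 0.2322
R2 (z=57.0): ¬downhill=1−0.43=0.57, over=0.54; AND[a·b] → w = 0.3078
R3 (z=85.6): ¬over=1−0.54=0.46, downhill=0.43; AND[a·b] → w = 0.1978
R4 (z=3.0): downhill=0.43, on_target=0.88; AND[a·b] → w = 0.3784
R5 (z=7.0): ¬downhill=1−0.43=0.57, under=0.23; AND[a·b] → w = 0.1311
Weighted average = (0.2322·77.0 + 0.3078·57.0 + 0.1978·85.6 + 0.3784·3.0 + 0.1311·7.0) / (0.2322 + 0.3078 + 0.1978 + 0.3784 + 0.1311)
  = 54.4086 / 1.2473 = 43.62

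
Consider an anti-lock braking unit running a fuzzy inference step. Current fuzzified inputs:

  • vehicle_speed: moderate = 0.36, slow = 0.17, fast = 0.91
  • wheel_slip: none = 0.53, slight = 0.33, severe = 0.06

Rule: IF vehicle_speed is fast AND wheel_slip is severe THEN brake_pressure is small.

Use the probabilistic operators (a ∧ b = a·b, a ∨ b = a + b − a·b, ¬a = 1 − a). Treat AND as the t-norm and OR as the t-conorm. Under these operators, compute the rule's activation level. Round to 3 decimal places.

firing strength: fast=0.91, severe=0.06; AND[a·b] → w = 0.0546

0.055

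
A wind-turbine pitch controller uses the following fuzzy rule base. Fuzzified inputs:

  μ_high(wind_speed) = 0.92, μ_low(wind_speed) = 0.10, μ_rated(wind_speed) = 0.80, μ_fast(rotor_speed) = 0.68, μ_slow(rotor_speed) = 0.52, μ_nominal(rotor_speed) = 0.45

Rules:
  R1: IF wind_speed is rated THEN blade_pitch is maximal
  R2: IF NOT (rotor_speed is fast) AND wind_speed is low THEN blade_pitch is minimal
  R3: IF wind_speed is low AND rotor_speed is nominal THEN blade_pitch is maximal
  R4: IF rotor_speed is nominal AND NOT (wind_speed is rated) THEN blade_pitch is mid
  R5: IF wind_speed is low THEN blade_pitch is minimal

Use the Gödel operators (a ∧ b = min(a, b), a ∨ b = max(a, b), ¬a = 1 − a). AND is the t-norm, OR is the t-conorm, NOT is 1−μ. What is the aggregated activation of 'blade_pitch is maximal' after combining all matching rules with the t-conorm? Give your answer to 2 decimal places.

0.80

R1: rated=0.80 → w = 0.80
R2: ¬fast=1−0.68=0.32, low=0.10; AND[min(a, b)] → w = 0.10
R3: low=0.10, nominal=0.45; AND[min(a, b)] → w = 0.10
R4: nominal=0.45, ¬rated=1−0.80=0.20; AND[min(a, b)] → w = 0.20
R5: low=0.10 → w = 0.10
Rules with consequent 'maximal': {R1, R3} → strengths 0.80, 0.10
Aggregate via t-conorm [max(a, b)]: 0.80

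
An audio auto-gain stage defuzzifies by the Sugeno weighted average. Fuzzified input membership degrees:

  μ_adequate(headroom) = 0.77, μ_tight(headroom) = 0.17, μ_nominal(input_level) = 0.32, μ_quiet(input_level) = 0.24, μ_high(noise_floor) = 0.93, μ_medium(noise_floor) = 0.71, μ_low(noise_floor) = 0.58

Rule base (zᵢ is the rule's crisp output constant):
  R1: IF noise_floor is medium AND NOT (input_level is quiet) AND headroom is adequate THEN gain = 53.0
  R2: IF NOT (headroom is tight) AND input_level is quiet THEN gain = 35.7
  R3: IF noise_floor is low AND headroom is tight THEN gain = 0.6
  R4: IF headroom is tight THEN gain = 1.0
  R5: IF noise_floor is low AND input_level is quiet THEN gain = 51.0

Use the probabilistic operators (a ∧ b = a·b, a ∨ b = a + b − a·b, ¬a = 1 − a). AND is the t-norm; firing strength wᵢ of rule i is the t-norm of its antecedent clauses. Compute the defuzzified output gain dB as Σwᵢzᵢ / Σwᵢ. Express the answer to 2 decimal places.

R1 (z=53.0): medium=0.71, ¬quiet=1−0.24=0.76, adequate=0.77; AND[a·b] → w = 0.4155
R2 (z=35.7): ¬tight=1−0.17=0.83, quiet=0.24; AND[a·b] → w = 0.1992
R3 (z=0.6): low=0.58, tight=0.17; AND[a·b] → w = 0.0986
R4 (z=1.0): tight=0.17 → w = 0.1700
R5 (z=51.0): low=0.58, quiet=0.24; AND[a·b] → w = 0.1392
Weighted average = (0.4155·53.0 + 0.1992·35.7 + 0.0986·0.6 + 0.1700·1.0 + 0.1392·51.0) / (0.4155 + 0.1992 + 0.0986 + 0.1700 + 0.1392)
  = 36.4609 / 1.0225 = 35.66

35.66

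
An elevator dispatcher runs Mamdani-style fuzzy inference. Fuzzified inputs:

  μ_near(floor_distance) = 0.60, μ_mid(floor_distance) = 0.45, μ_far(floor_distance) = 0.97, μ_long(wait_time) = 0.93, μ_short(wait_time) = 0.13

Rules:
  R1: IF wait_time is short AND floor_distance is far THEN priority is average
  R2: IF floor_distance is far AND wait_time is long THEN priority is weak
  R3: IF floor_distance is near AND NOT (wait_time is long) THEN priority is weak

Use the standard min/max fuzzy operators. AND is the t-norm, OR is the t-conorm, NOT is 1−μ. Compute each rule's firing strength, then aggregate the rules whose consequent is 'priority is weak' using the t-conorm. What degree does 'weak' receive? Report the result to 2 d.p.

0.93

R1: short=0.13, far=0.97; AND[min(a, b)] → w = 0.13
R2: far=0.97, long=0.93; AND[min(a, b)] → w = 0.93
R3: near=0.60, ¬long=1−0.93=0.07; AND[min(a, b)] → w = 0.07
Rules with consequent 'weak': {R2, R3} → strengths 0.93, 0.07
Aggregate via t-conorm [max(a, b)]: 0.93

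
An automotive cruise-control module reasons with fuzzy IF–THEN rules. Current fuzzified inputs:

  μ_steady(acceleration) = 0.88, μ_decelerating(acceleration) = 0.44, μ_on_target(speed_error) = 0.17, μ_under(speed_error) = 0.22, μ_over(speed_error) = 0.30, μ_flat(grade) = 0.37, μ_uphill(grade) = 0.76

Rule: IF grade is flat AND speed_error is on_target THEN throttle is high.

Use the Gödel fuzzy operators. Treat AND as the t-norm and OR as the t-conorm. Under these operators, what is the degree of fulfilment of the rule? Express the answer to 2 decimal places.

0.17

firing strength: flat=0.37, on_target=0.17; AND[min(a, b)] → w = 0.17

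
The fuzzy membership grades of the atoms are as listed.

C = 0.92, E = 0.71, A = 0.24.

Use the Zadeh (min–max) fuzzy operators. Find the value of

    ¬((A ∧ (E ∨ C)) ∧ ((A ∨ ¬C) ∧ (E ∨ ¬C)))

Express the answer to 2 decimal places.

E ∨ C = max(a, b) on (0.71, 0.92) = 0.92
A ∧ (E ∨ C) = min(a, b) on (0.24, 0.92) = 0.24
¬C = 1 − 0.92 = 0.08
A ∨ ¬C = max(a, b) on (0.24, 0.08) = 0.24
¬C = 1 − 0.92 = 0.08
E ∨ ¬C = max(a, b) on (0.71, 0.08) = 0.71
(A ∨ ¬C) ∧ (E ∨ ¬C) = min(a, b) on (0.24, 0.71) = 0.24
(A ∧ (E ∨ C)) ∧ ((A ∨ ¬C) ∧ (E ∨ ¬C)) = min(a, b) on (0.24, 0.24) = 0.24
¬((A ∧ (E ∨ C)) ∧ ((A ∨ ¬C) ∧ (E ∨ ¬C))) = 1 − 0.24 = 0.76

0.76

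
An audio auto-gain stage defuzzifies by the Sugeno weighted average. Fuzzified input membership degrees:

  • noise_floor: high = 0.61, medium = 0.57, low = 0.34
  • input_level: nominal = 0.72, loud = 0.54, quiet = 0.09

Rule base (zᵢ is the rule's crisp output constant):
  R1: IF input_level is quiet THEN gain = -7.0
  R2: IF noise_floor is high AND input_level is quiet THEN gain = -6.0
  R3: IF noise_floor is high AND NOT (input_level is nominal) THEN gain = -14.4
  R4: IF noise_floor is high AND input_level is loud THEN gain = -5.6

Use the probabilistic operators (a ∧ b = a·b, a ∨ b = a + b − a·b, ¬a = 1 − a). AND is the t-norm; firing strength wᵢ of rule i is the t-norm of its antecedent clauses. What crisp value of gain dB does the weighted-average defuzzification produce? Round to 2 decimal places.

-8.16

R1 (z=-7.0): quiet=0.09 → w = 0.0900
R2 (z=-6.0): high=0.61, quiet=0.09; AND[a·b] → w = 0.0549
R3 (z=-14.4): high=0.61, ¬nominal=1−0.72=0.28; AND[a·b] → w = 0.1708
R4 (z=-5.6): high=0.61, loud=0.54; AND[a·b] → w = 0.3294
Weighted average = (0.0900·-7.0 + 0.0549·-6.0 + 0.1708·-14.4 + 0.3294·-5.6) / (0.0900 + 0.0549 + 0.1708 + 0.3294)
  = -5.2636 / 0.6451 = -8.16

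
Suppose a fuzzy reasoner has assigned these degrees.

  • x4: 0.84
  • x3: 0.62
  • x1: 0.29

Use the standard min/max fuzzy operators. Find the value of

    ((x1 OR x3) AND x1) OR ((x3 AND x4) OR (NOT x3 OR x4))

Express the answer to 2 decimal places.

x1 OR x3 = max(a, b) on (0.29, 0.62) = 0.62
(x1 OR x3) AND x1 = min(a, b) on (0.62, 0.29) = 0.29
x3 AND x4 = min(a, b) on (0.62, 0.84) = 0.62
NOT x3 = 1 − 0.62 = 0.38
NOT x3 OR x4 = max(a, b) on (0.38, 0.84) = 0.84
(x3 AND x4) OR (NOT x3 OR x4) = max(a, b) on (0.62, 0.84) = 0.84
((x1 OR x3) AND x1) OR ((x3 AND x4) OR (NOT x3 OR x4)) = max(a, b) on (0.29, 0.84) = 0.84

0.84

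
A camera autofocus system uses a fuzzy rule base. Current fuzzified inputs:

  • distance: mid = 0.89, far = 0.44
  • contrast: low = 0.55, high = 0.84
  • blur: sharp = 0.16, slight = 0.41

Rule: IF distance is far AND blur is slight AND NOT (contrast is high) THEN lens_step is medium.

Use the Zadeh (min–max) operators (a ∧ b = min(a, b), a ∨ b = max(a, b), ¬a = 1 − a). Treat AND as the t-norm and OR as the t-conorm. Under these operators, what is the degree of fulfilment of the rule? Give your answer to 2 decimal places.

0.16

firing strength: far=0.44, slight=0.41, ¬high=1−0.84=0.16; AND[min(a, b)] → w = 0.16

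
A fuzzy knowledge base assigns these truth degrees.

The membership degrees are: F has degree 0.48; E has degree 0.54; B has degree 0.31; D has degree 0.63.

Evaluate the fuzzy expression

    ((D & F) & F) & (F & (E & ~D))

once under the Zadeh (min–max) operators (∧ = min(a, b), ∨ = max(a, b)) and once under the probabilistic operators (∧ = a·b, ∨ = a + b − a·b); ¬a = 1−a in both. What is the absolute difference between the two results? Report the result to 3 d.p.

Under Zadeh (min–max):
  D & F = min(a, b) on (0.63, 0.48) = 0.48
  (D & F) & F = min(a, b) on (0.48, 0.48) = 0.48
  ~D = 1 − 0.63 = 0.37
  E & ~D = min(a, b) on (0.54, 0.37) = 0.37
  F & (E & ~D) = min(a, b) on (0.48, 0.37) = 0.37
  ((D & F) & F) & (F & (E & ~D)) = min(a, b) on (0.48, 0.37) = 0.37
  → value = 0.3700
Under probabilistic:
  D & F = a·b on (0.6300, 0.4800) = 0.3024
  (D & F) & F = a·b on (0.3024, 0.4800) = 0.1452
  ~D = 1 − 0.6300 = 0.3700
  E & ~D = a·b on (0.5400, 0.3700) = 0.1998
  F & (E & ~D) = a·b on (0.4800, 0.1998) = 0.0959
  ((D & F) & F) & (F & (E & ~D)) = a·b on (0.1452, 0.0959) = 0.0139
  → value = 0.0139
|0.3700 − 0.0139| = 0.356

0.356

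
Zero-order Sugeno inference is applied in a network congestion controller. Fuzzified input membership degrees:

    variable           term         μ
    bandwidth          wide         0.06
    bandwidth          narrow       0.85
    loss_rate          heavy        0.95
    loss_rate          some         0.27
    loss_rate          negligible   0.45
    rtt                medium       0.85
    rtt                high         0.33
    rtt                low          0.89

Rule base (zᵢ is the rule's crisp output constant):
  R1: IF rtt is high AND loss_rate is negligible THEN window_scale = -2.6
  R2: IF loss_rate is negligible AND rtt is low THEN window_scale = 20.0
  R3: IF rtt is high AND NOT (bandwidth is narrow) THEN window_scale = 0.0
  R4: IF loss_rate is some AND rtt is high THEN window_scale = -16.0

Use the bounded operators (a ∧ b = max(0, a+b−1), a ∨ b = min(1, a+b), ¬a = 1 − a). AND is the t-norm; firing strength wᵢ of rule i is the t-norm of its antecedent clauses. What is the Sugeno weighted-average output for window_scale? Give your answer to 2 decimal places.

R1 (z=-2.6): high=0.33, negligible=0.45; AND[max(0, a+b−1)] → w = 0.00
R2 (z=20.0): negligible=0.45, low=0.89; AND[max(0, a+b−1)] → w = 0.34
R3 (z=0.0): high=0.33, ¬narrow=1−0.85=0.15; AND[max(0, a+b−1)] → w = 0.00
R4 (z=-16.0): some=0.27, high=0.33; AND[max(0, a+b−1)] → w = 0.00
Weighted average = (0.00·-2.6 + 0.34·20.0 + 0.00·0.0 + 0.00·-16.0) / (0.00 + 0.34 + 0.00 + 0.00)
  = 6.8000 / 0.3400 = 20.00

20.00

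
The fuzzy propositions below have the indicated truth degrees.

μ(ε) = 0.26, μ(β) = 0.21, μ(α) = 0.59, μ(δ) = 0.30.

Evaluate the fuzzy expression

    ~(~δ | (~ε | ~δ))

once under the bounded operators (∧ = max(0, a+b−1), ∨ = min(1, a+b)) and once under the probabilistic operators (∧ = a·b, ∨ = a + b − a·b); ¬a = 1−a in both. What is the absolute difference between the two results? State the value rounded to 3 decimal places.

Under bounded:
  ~δ = 1 − 0.30 = 0.70
  ~ε = 1 − 0.26 = 0.74
  ~δ = 1 − 0.30 = 0.70
  ~ε | ~δ = min(1, a+b) on (0.74, 0.70) = 1.00
  ~δ | (~ε | ~δ) = min(1, a+b) on (0.70, 1.00) = 1.00
  ~(~δ | (~ε | ~δ)) = 1 − 1.00 = 0.00
  → value = 0.0000
Under probabilistic:
  ~δ = 1 − 0.3000 = 0.7000
  ~ε = 1 − 0.2600 = 0.7400
  ~δ = 1 − 0.3000 = 0.7000
  ~ε | ~δ = a + b − a·b on (0.7400, 0.7000) = 0.9220
  ~δ | (~ε | ~δ) = a + b − a·b on (0.7000, 0.9220) = 0.9766
  ~(~δ | (~ε | ~δ)) = 1 − 0.9766 = 0.0234
  → value = 0.0234
|0.0000 − 0.0234| = 0.023

0.023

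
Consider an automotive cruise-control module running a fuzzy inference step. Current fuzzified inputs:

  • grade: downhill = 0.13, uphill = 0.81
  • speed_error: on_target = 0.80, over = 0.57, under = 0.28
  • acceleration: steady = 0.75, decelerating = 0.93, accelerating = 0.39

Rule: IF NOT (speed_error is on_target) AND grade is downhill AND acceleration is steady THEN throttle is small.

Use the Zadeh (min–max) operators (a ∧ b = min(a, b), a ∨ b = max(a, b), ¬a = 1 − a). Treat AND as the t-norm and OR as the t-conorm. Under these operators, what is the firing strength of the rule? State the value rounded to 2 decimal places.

firing strength: ¬on_target=1−0.80=0.20, downhill=0.13, steady=0.75; AND[min(a, b)] → w = 0.13

0.13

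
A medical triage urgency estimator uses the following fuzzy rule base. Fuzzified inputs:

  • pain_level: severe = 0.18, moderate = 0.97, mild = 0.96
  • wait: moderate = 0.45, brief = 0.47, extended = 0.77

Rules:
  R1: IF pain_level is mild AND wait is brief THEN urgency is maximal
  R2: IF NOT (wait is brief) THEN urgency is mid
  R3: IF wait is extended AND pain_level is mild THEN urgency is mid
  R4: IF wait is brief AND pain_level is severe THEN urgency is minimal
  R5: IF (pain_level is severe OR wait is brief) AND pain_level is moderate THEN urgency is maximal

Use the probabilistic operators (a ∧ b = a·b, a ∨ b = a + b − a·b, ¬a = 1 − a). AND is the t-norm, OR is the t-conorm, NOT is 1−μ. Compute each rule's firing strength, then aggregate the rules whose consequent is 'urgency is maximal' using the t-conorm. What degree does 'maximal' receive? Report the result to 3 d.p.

0.752

R1: mild=0.96, brief=0.47; AND[a·b] → w = 0.4512
R2: ¬brief=1−0.47=0.53 → w = 0.5300
R3: extended=0.77, mild=0.96; AND[a·b] → w = 0.7392
R4: brief=0.47, severe=0.18; AND[a·b] → w = 0.0846
R5: (severe=0.18 OR brief=0.47) = 0.5654; AND[a·b] with moderate=0.97 → w = 0.5484
Rules with consequent 'maximal': {R1, R5} → strengths 0.4512, 0.5484
Aggregate via t-conorm [a + b − a·b]: 0.7522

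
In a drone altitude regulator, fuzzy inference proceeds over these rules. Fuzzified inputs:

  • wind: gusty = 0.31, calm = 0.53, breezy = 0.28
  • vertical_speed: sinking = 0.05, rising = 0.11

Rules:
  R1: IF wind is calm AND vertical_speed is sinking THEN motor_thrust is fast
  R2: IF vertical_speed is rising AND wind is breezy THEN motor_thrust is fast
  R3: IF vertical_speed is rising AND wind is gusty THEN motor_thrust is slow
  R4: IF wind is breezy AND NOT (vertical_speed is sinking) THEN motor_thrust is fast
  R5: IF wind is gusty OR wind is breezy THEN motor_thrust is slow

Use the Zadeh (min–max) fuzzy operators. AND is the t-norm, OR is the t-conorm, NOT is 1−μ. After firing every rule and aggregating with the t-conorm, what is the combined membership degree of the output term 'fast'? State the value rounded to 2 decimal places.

R1: calm=0.53, sinking=0.05; AND[min(a, b)] → w = 0.05
R2: rising=0.11, breezy=0.28; AND[min(a, b)] → w = 0.11
R3: rising=0.11, gusty=0.31; AND[min(a, b)] → w = 0.11
R4: breezy=0.28, ¬sinking=1−0.05=0.95; AND[min(a, b)] → w = 0.28
R5: gusty=0.31, breezy=0.28; OR[max(a, b)] → w = 0.31
Rules with consequent 'fast': {R1, R2, R4} → strengths 0.05, 0.11, 0.28
Aggregate via t-conorm [max(a, b)]: 0.28

0.28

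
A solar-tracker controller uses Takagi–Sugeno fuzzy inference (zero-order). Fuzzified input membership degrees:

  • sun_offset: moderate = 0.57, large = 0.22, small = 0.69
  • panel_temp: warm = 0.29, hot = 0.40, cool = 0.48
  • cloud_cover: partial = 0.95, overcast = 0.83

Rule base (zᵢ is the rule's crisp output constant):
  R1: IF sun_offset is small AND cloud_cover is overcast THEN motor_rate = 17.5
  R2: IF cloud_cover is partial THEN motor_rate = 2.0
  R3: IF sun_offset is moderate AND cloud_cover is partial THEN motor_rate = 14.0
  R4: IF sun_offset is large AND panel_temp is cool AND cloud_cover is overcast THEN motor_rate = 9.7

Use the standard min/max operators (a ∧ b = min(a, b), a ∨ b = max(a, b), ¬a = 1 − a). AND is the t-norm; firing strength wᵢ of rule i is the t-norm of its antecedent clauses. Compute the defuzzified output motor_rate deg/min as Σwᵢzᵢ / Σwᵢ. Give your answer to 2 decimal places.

9.91

R1 (z=17.5): small=0.69, overcast=0.83; AND[min(a, b)] → w = 0.69
R2 (z=2.0): partial=0.95 → w = 0.95
R3 (z=14.0): moderate=0.57, partial=0.95; AND[min(a, b)] → w = 0.57
R4 (z=9.7): large=0.22, cool=0.48, overcast=0.83; AND[min(a, b)] → w = 0.22
Weighted average = (0.69·17.5 + 0.95·2.0 + 0.57·14.0 + 0.22·9.7) / (0.69 + 0.95 + 0.57 + 0.22)
  = 24.0890 / 2.4300 = 9.91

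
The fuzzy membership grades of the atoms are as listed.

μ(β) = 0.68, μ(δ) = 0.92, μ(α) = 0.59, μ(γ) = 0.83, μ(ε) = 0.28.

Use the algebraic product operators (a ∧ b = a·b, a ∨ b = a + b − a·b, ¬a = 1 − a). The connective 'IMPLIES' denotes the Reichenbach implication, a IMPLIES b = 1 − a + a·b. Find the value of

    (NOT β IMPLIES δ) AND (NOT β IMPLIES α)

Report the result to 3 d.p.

0.847

NOT β = 1 − 0.6800 = 0.3200
NOT β IMPLIES δ  [Reichenbach: 1 − a + a·b] with a=0.3200, b=0.9200 → 0.9744
NOT β = 1 − 0.6800 = 0.3200
NOT β IMPLIES α  [Reichenbach: 1 − a + a·b] with a=0.3200, b=0.5900 → 0.8688
(NOT β IMPLIES δ) AND (NOT β IMPLIES α) = a·b on (0.9744, 0.8688) = 0.8466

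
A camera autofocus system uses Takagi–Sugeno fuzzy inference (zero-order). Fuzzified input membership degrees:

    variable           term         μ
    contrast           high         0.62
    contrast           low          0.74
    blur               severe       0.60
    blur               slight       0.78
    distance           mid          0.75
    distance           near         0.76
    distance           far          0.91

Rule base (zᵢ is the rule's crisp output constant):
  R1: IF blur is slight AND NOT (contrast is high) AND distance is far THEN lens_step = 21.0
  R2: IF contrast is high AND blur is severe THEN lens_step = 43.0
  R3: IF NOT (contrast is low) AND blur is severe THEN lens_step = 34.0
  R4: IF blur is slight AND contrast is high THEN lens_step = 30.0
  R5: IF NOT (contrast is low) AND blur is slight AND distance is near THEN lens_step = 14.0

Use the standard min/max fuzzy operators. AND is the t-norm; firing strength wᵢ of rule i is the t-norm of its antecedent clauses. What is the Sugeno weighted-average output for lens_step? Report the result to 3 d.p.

R1 (z=21.0): slight=0.78, ¬high=1−0.62=0.38, far=0.91; AND[min(a, b)] → w = 0.38
R2 (z=43.0): high=0.62, severe=0.60; AND[min(a, b)] → w = 0.60
R3 (z=34.0): ¬low=1−0.74=0.26, severe=0.60; AND[min(a, b)] → w = 0.26
R4 (z=30.0): slight=0.78, high=0.62; AND[min(a, b)] → w = 0.62
R5 (z=14.0): ¬low=1−0.74=0.26, slight=0.78, near=0.76; AND[min(a, b)] → w = 0.26
Weighted average = (0.38·21.0 + 0.60·43.0 + 0.26·34.0 + 0.62·30.0 + 0.26·14.0) / (0.38 + 0.60 + 0.26 + 0.62 + 0.26)
  = 64.8600 / 2.1200 = 30.594

30.594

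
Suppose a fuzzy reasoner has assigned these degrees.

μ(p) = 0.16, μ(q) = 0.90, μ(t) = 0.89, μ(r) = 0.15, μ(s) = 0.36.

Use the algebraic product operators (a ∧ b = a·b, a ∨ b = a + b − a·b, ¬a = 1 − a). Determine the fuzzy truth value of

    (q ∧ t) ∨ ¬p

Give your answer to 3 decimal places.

q ∧ t = a·b on (0.9000, 0.8900) = 0.8010
¬p = 1 − 0.1600 = 0.8400
(q ∧ t) ∨ ¬p = a + b − a·b on (0.8010, 0.8400) = 0.9682

0.968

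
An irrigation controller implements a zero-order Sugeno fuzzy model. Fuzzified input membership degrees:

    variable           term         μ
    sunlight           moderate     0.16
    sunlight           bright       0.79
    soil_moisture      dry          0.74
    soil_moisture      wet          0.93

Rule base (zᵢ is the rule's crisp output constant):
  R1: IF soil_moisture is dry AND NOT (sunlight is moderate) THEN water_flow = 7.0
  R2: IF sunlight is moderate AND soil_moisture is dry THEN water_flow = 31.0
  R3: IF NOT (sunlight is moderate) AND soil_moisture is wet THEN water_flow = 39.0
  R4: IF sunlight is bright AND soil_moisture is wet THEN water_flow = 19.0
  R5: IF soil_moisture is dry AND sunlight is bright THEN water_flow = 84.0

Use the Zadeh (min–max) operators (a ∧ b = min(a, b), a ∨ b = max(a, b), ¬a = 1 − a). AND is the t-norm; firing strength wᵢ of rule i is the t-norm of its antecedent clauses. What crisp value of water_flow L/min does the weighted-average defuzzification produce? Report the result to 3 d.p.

36.719

R1 (z=7.0): dry=0.74, ¬moderate=1−0.16=0.84; AND[min(a, b)] → w = 0.74
R2 (z=31.0): moderate=0.16, dry=0.74; AND[min(a, b)] → w = 0.16
R3 (z=39.0): ¬moderate=1−0.16=0.84, wet=0.93; AND[min(a, b)] → w = 0.84
R4 (z=19.0): bright=0.79, wet=0.93; AND[min(a, b)] → w = 0.79
R5 (z=84.0): dry=0.74, bright=0.79; AND[min(a, b)] → w = 0.74
Weighted average = (0.74·7.0 + 0.16·31.0 + 0.84·39.0 + 0.79·19.0 + 0.74·84.0) / (0.74 + 0.16 + 0.84 + 0.79 + 0.74)
  = 120.0700 / 3.2700 = 36.719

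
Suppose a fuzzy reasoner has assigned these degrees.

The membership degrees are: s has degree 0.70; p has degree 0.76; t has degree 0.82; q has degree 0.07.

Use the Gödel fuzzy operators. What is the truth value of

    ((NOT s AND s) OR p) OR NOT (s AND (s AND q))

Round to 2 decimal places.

0.93

NOT s = 1 − 0.70 = 0.30
NOT s AND s = min(a, b) on (0.30, 0.70) = 0.30
(NOT s AND s) OR p = max(a, b) on (0.30, 0.76) = 0.76
s AND q = min(a, b) on (0.70, 0.07) = 0.07
s AND (s AND q) = min(a, b) on (0.70, 0.07) = 0.07
NOT (s AND (s AND q)) = 1 − 0.07 = 0.93
((NOT s AND s) OR p) OR NOT (s AND (s AND q)) = max(a, b) on (0.76, 0.93) = 0.93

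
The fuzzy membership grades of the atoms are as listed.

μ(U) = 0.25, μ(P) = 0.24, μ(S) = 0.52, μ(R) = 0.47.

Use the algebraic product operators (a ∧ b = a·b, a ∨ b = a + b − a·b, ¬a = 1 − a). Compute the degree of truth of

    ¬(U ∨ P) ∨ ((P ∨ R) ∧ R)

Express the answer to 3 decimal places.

U ∨ P = a + b − a·b on (0.2500, 0.2400) = 0.4300
¬(U ∨ P) = 1 − 0.4300 = 0.5700
P ∨ R = a + b − a·b on (0.2400, 0.4700) = 0.5972
(P ∨ R) ∧ R = a·b on (0.5972, 0.4700) = 0.2807
¬(U ∨ P) ∨ ((P ∨ R) ∧ R) = a + b − a·b on (0.5700, 0.2807) = 0.6907

0.691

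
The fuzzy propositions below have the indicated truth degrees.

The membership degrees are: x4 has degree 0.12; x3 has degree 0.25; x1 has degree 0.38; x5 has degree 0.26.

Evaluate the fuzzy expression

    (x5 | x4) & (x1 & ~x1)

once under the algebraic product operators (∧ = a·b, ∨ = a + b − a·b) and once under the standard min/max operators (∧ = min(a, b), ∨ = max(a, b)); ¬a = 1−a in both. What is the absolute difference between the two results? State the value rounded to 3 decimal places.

0.178

Under algebraic product:
  x5 | x4 = a + b − a·b on (0.2600, 0.1200) = 0.3488
  ~x1 = 1 − 0.3800 = 0.6200
  x1 & ~x1 = a·b on (0.3800, 0.6200) = 0.2356
  (x5 | x4) & (x1 & ~x1) = a·b on (0.3488, 0.2356) = 0.0822
  → value = 0.0822
Under standard min/max:
  x5 | x4 = max(a, b) on (0.26, 0.12) = 0.26
  ~x1 = 1 − 0.38 = 0.62
  x1 & ~x1 = min(a, b) on (0.38, 0.62) = 0.38
  (x5 | x4) & (x1 & ~x1) = min(a, b) on (0.26, 0.38) = 0.26
  → value = 0.2600
|0.0822 − 0.2600| = 0.178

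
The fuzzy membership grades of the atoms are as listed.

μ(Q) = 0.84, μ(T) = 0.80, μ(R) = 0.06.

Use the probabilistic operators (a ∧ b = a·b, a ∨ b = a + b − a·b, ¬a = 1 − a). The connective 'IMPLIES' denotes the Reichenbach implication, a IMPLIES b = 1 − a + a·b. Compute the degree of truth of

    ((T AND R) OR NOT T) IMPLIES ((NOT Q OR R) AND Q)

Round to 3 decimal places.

0.804

T AND R = a·b on (0.8000, 0.0600) = 0.0480
NOT T = 1 − 0.8000 = 0.2000
(T AND R) OR NOT T = a + b − a·b on (0.0480, 0.2000) = 0.2384
NOT Q = 1 − 0.8400 = 0.1600
NOT Q OR R = a + b − a·b on (0.1600, 0.0600) = 0.2104
(NOT Q OR R) AND Q = a·b on (0.2104, 0.8400) = 0.1767
((T AND R) OR NOT T) IMPLIES ((NOT Q OR R) AND Q)  [Reichenbach: 1 − a + a·b] with a=0.2384, b=0.1767 → 0.8037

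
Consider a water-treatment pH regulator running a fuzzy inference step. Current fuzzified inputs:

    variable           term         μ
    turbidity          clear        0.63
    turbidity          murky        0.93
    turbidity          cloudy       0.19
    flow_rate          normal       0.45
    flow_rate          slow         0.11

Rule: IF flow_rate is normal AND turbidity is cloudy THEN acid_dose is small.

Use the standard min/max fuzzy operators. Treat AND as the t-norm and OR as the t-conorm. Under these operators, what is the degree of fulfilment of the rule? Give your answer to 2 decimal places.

0.19

firing strength: normal=0.45, cloudy=0.19; AND[min(a, b)] → w = 0.19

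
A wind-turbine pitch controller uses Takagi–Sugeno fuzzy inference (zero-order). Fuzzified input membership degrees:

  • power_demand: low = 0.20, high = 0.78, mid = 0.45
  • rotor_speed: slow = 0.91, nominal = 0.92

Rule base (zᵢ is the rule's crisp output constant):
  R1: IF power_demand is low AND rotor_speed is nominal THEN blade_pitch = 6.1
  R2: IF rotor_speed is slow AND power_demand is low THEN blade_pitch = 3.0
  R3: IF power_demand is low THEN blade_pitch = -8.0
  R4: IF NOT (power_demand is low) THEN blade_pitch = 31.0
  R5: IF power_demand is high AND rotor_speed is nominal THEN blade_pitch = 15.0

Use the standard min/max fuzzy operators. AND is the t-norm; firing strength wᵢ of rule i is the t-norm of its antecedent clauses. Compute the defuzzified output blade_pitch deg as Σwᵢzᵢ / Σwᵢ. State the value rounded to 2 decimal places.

R1 (z=6.1): low=0.20, nominal=0.92; AND[min(a, b)] → w = 0.20
R2 (z=3.0): slow=0.91, low=0.20; AND[min(a, b)] → w = 0.20
R3 (z=-8.0): low=0.20 → w = 0.20
R4 (z=31.0): ¬low=1−0.20=0.80 → w = 0.80
R5 (z=15.0): high=0.78, nominal=0.92; AND[min(a, b)] → w = 0.78
Weighted average = (0.20·6.1 + 0.20·3.0 + 0.20·-8.0 + 0.80·31.0 + 0.78·15.0) / (0.20 + 0.20 + 0.20 + 0.80 + 0.78)
  = 36.7200 / 2.1800 = 16.84

16.84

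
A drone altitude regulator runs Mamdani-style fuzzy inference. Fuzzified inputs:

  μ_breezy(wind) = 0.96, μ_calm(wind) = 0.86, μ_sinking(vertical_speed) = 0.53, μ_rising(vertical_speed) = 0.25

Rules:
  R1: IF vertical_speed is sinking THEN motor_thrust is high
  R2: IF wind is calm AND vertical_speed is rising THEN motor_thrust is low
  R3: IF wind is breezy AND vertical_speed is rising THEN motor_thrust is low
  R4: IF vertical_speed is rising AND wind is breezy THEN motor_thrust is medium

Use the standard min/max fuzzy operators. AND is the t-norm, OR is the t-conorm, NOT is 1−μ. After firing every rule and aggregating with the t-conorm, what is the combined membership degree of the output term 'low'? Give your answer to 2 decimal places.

0.25

R1: sinking=0.53 → w = 0.53
R2: calm=0.86, rising=0.25; AND[min(a, b)] → w = 0.25
R3: breezy=0.96, rising=0.25; AND[min(a, b)] → w = 0.25
R4: rising=0.25, breezy=0.96; AND[min(a, b)] → w = 0.25
Rules with consequent 'low': {R2, R3} → strengths 0.25, 0.25
Aggregate via t-conorm [max(a, b)]: 0.25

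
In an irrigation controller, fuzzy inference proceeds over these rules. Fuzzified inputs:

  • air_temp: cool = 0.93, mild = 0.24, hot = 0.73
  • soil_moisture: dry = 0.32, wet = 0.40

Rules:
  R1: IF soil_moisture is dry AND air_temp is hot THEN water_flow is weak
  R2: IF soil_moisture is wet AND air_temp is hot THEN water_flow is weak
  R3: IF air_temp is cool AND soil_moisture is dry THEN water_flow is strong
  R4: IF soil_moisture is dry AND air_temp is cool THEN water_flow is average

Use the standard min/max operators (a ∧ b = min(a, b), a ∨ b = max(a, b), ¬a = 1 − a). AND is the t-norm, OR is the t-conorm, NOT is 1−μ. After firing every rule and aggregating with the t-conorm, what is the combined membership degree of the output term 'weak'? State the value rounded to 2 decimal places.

R1: dry=0.32, hot=0.73; AND[min(a, b)] → w = 0.32
R2: wet=0.40, hot=0.73; AND[min(a, b)] → w = 0.40
R3: cool=0.93, dry=0.32; AND[min(a, b)] → w = 0.32
R4: dry=0.32, cool=0.93; AND[min(a, b)] → w = 0.32
Rules with consequent 'weak': {R1, R2} → strengths 0.32, 0.40
Aggregate via t-conorm [max(a, b)]: 0.40

0.40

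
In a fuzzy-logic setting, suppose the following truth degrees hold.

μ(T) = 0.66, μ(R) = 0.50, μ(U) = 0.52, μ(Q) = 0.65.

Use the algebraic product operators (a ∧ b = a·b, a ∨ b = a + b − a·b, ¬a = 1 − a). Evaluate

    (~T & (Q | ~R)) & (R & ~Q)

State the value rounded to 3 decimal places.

0.049

~T = 1 − 0.6600 = 0.3400
~R = 1 − 0.5000 = 0.5000
Q | ~R = a + b − a·b on (0.6500, 0.5000) = 0.8250
~T & (Q | ~R) = a·b on (0.3400, 0.8250) = 0.2805
~Q = 1 − 0.6500 = 0.3500
R & ~Q = a·b on (0.5000, 0.3500) = 0.1750
(~T & (Q | ~R)) & (R & ~Q) = a·b on (0.2805, 0.1750) = 0.0491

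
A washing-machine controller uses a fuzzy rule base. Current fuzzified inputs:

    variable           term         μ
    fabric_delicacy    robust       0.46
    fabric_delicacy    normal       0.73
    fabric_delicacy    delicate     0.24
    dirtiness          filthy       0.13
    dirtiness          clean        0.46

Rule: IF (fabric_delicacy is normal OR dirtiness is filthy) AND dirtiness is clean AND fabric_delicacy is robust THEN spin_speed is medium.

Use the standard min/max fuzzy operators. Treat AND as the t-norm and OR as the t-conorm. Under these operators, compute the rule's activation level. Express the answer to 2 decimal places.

firing strength: (normal=0.73 OR filthy=0.13) = 0.73; AND[min(a, b)] with clean=0.46, robust=0.46 → w = 0.46

0.46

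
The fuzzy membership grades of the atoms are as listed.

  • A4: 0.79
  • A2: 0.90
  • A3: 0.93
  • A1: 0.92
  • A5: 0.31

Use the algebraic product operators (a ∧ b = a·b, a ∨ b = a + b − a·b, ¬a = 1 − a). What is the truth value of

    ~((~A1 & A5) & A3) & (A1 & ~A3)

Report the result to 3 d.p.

~A1 = 1 − 0.9200 = 0.0800
~A1 & A5 = a·b on (0.0800, 0.3100) = 0.0248
(~A1 & A5) & A3 = a·b on (0.0248, 0.9300) = 0.0231
~((~A1 & A5) & A3) = 1 − 0.0231 = 0.9769
~A3 = 1 − 0.9300 = 0.0700
A1 & ~A3 = a·b on (0.9200, 0.0700) = 0.0644
~((~A1 & A5) & A3) & (A1 & ~A3) = a·b on (0.9769, 0.0644) = 0.0629

0.063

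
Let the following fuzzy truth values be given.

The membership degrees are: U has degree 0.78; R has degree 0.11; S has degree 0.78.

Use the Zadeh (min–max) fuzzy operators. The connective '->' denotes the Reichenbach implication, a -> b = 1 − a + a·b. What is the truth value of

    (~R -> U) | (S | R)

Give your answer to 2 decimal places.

0.80

~R = 1 − 0.11 = 0.89
~R -> U  [Reichenbach: 1 − a + a·b] with a=0.89, b=0.78 → 0.80
S | R = max(a, b) on (0.78, 0.11) = 0.78
(~R -> U) | (S | R) = max(a, b) on (0.80, 0.78) = 0.80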